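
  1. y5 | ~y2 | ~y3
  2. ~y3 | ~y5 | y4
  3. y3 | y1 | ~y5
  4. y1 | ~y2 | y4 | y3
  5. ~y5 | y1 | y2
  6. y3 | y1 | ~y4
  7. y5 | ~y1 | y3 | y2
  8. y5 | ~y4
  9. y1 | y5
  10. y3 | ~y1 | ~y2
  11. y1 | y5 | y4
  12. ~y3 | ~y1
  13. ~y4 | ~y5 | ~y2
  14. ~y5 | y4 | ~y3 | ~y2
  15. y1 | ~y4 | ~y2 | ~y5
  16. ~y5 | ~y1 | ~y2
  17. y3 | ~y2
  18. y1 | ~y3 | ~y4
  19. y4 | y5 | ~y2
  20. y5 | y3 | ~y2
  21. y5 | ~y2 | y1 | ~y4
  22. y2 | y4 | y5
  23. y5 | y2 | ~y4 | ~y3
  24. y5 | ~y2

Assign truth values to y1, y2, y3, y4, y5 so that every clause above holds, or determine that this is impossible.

Branch on y5: set y5 = 1.
Branch on y3: set y3 = 0.
From the singleton clause (y1), y1 = 1.
From the singleton clause (~y2), y2 = 0.
No clause remains; y4 is free.

y1=1,  y2=0,  y3=0,  y4=0,  y5=1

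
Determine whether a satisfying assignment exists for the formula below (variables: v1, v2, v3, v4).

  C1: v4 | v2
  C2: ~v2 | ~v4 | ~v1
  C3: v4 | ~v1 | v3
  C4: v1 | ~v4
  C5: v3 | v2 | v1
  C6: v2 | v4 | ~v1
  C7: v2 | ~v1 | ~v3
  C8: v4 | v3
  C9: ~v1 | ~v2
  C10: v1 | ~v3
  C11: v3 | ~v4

Suppose v4 = 1.
Unit clause (v1) forces v1 = 1.
Unit clause (~v2) forces v2 = 0.
Unit clause (~v3) forces v3 = 0.
But (v3) is also a unit clause — contradiction.
That branch fails; take v4 = 0 instead.
Unit clause (v2) forces v2 = 1.
Unit clause (v3) forces v3 = 1.
Unit clause (~v1) forces v1 = 0.
But (v1) is also a unit clause — contradiction.
Either choice for v4 ends in contradiction.
No assignment satisfies every clause.

No, unsatisfiable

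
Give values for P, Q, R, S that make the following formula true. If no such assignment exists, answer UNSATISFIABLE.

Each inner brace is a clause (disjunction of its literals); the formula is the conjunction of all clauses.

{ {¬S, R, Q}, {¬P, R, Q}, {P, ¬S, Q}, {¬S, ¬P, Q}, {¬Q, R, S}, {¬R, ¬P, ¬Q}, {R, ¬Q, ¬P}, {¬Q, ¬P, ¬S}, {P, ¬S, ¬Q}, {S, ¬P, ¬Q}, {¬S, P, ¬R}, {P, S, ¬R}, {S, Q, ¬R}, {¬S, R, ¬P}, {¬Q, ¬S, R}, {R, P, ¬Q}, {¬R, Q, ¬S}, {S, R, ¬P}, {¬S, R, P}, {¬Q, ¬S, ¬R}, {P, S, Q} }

Branch on S: set S = False.
Branch on Q: set Q = False.
(¬R) alone gives R = False.
(¬P) alone gives P = False.
But (P) is also a unit clause — contradiction.
So Q must be the other value — set Q = True.
(R) alone gives R = True.
(¬P) alone gives P = False.
But (P) is also a unit clause — contradiction.
Both values of Q lead to a conflict.
So S must be the other value — set S = True.
Branch on R: set R = True.
(P) alone gives P = True.
(Q) alone gives Q = True.
But (¬Q) is also a unit clause — contradiction.
So R must be the other value — set R = False.
(Q) alone gives Q = True.
But (¬Q) is also a unit clause — contradiction.
Both values of R lead to a conflict.
Both values of S lead to a conflict.

UNSATISFIABLE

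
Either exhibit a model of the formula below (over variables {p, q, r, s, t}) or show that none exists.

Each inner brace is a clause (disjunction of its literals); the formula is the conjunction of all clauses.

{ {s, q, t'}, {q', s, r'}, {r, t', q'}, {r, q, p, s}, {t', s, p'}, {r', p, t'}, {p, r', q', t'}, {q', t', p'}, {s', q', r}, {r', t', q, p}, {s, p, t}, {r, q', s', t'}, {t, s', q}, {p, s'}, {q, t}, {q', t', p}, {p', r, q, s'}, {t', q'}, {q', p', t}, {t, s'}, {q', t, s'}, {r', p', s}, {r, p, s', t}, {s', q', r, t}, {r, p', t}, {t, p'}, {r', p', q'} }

Case p = 1:
Unit clause (t) forces t = 1.
Unit clause (s) forces s = 1.
Unit clause (q') forces q = 0.
Unit clause (r) forces r = 1.
All clauses are satisfied.

p ↦ 1; q ↦ 0; r ↦ 1; s ↦ 1; t ↦ 1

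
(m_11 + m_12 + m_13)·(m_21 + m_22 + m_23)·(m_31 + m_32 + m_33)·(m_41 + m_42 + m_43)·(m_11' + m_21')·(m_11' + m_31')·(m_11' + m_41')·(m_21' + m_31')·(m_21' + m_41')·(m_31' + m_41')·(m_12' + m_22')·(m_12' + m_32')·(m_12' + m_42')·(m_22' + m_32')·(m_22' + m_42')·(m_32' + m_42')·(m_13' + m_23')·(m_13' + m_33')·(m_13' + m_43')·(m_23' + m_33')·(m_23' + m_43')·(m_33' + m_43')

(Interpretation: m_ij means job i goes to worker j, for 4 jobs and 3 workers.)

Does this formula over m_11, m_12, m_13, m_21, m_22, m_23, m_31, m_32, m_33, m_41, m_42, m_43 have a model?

Try m_11 = 0.
Try m_12 = 1.
The clause (m_22') is unit, so m_22 = 0.
The clause (m_32') is unit, so m_32 = 0.
The clause (m_42') is unit, so m_42 = 0.
Try m_21 = 1.
The clause (m_31') is unit, so m_31 = 0.
The clause (m_33) is unit, so m_33 = 1.
The clause (m_41') is unit, so m_41 = 0.
The clause (m_43) is unit, so m_43 = 1.
Now (m_43') is unsatisfied and unit — conflict.
Backtrack on m_21: now try m_21 = 0.
The clause (m_23) is unit, so m_23 = 1.
The clause (m_13') is unit, so m_13 = 0.
The clause (m_33') is unit, so m_33 = 0.
The clause (m_31) is unit, so m_31 = 1.
The clause (m_41') is unit, so m_41 = 0.
The clause (m_43) is unit, so m_43 = 1.
Now (m_43') is unsatisfied and unit — conflict.
Either choice for m_21 ends in contradiction.
Backtrack on m_12: now try m_12 = 0.
The clause (m_13) is unit, so m_13 = 1.
The clause (m_23') is unit, so m_23 = 0.
The clause (m_33') is unit, so m_33 = 0.
The clause (m_43') is unit, so m_43 = 0.
Try m_21 = 1.
The clause (m_31') is unit, so m_31 = 0.
The clause (m_32) is unit, so m_32 = 1.
The clause (m_41') is unit, so m_41 = 0.
The clause (m_42) is unit, so m_42 = 1.
Now (m_42') is unsatisfied and unit — conflict.
Backtrack on m_21: now try m_21 = 0.
The clause (m_22) is unit, so m_22 = 1.
The clause (m_32') is unit, so m_32 = 0.
The clause (m_31) is unit, so m_31 = 1.
The clause (m_41') is unit, so m_41 = 0.
The clause (m_42) is unit, so m_42 = 1.
Now (m_42') is unsatisfied and unit — conflict.
Either choice for m_21 ends in contradiction.
Either choice for m_12 ends in contradiction.
Backtrack on m_11: now try m_11 = 1.
The clause (m_21') is unit, so m_21 = 0.
The clause (m_31') is unit, so m_31 = 0.
The clause (m_41') is unit, so m_41 = 0.
Try m_22 = 1.
The clause (m_12') is unit, so m_12 = 0.
The clause (m_32') is unit, so m_32 = 0.
The clause (m_33) is unit, so m_33 = 1.
The clause (m_42') is unit, so m_42 = 0.
The clause (m_43) is unit, so m_43 = 1.
Now (m_43') is unsatisfied and unit — conflict.
Backtrack on m_22: now try m_22 = 0.
The clause (m_23) is unit, so m_23 = 1.
The clause (m_13') is unit, so m_13 = 0.
The clause (m_33') is unit, so m_33 = 0.
The clause (m_32) is unit, so m_32 = 1.
The clause (m_12') is unit, so m_12 = 0.
The clause (m_42') is unit, so m_42 = 0.
The clause (m_43) is unit, so m_43 = 1.
Now (m_43') is unsatisfied and unit — conflict.
Either choice for m_22 ends in contradiction.
Either choice for m_11 ends in contradiction.
No assignment satisfies every clause.

No, unsatisfiable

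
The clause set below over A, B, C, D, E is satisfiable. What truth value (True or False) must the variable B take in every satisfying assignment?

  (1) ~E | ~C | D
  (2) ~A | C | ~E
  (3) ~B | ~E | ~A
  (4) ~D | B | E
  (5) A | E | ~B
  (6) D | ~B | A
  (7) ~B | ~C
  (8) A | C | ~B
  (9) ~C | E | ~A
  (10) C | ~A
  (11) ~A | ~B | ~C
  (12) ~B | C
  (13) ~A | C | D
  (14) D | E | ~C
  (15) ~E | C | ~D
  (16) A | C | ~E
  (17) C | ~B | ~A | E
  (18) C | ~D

Suppose B = 1.
Unit clause (~C) forces C = 0.
But (C) is also a unit clause — contradiction.
So every satisfying assignment has B = False.

False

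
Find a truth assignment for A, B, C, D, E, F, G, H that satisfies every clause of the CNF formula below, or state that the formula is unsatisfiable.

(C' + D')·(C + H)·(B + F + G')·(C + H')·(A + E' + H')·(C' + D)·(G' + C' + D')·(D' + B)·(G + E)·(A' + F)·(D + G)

Case C = 0:
Unit clause (H) forces H = 1.
Now (H') is unsatisfied and unit — conflict.
So C must be the other value — set C = 1.
Unit clause (D') forces D = 0.
Now (D) is unsatisfied and unit — conflict.
Either choice for C ends in contradiction.

UNSATISFIABLE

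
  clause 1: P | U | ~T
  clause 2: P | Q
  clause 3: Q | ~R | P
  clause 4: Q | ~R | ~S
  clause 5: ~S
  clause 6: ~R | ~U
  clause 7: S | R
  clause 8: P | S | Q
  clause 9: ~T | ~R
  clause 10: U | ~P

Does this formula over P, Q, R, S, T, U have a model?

Yes, satisfiable

(~S) alone gives S = 0.
(R) alone gives R = 1.
(~U) alone gives U = 0.
(~T) alone gives T = 0.
(~P) alone gives P = 0.
(Q) alone gives Q = 1.
This assignment satisfies each clause.
A satisfying assignment: P=0,  Q=1,  R=1,  S=0,  T=0,  U=0.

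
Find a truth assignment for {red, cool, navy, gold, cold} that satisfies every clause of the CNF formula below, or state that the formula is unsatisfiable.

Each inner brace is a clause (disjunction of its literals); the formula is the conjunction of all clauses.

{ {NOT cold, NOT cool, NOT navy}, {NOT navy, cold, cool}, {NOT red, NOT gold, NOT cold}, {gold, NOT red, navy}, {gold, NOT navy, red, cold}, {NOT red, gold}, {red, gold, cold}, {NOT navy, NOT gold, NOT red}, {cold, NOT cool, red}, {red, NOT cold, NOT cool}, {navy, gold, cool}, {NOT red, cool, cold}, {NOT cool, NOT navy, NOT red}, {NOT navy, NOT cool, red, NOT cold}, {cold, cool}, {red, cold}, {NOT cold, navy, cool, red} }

Branch on red: set red = false.
The clause (cold) is unit, so cold = true.
The clause (NOT cool) is unit, so cool = false.
The clause (navy) is unit, so navy = true.
No clause remains; gold is free.

red: false,  cool: false,  navy: true,  gold: false,  cold: true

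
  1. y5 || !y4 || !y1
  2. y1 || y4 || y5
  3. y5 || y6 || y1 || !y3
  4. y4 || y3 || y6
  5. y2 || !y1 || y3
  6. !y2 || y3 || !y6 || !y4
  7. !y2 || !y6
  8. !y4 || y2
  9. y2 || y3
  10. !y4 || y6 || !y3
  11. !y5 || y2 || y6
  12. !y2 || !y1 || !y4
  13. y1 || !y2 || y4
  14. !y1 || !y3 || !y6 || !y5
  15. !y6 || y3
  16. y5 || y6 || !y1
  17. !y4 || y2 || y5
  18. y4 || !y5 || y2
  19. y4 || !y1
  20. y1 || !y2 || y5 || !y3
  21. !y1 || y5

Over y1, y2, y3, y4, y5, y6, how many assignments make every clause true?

There are 2^6 = 64 truth assignments over (y1, y2, y3, y4, y5, y6).
Split on y1. With y1 = true, the clauses containing y1 are satisfied and !y1 drops from the rest; 0 of the 2^5 = 32 assignments to the other variables satisfy what remains.
With y1 = false, by the same count on the reduced clause set, 2 assignments work.
(One model: y1=F, y2=T, y3=F, y4=T, y5=F, y6=F.)
Total: 0 + 2 = 2.

2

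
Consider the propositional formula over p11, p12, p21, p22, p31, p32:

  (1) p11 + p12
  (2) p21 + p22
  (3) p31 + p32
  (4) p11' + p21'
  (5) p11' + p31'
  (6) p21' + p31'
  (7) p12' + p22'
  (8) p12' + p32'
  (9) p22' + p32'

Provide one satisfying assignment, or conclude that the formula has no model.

UNSATISFIABLE

Branch on p11: set p11 = 1.
Unit clause (p21') forces p21 = 0.
Unit clause (p22) forces p22 = 1.
Unit clause (p31') forces p31 = 0.
Unit clause (p32) forces p32 = 1.
But (p32') is also a unit clause — contradiction.
Backtrack on p11: now try p11 = 0.
Unit clause (p12) forces p12 = 1.
Unit clause (p22') forces p22 = 0.
Unit clause (p21) forces p21 = 1.
Unit clause (p31') forces p31 = 0.
Unit clause (p32) forces p32 = 1.
But (p32') is also a unit clause — contradiction.
Neither p11 = 1 nor p11 = 0 works.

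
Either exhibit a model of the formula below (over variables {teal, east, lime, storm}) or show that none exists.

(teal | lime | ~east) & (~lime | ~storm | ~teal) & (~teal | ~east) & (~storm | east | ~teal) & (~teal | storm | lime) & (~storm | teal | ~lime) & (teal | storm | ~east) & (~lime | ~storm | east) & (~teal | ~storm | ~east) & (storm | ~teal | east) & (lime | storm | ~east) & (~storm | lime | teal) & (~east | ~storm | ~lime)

teal: 0, east: 0, lime: 1, storm: 0

Case teal = 0:
Case lime = 1:
Unit clause (~storm) forces storm = 0.
Unit clause (~east) forces east = 0.
Every clause now holds.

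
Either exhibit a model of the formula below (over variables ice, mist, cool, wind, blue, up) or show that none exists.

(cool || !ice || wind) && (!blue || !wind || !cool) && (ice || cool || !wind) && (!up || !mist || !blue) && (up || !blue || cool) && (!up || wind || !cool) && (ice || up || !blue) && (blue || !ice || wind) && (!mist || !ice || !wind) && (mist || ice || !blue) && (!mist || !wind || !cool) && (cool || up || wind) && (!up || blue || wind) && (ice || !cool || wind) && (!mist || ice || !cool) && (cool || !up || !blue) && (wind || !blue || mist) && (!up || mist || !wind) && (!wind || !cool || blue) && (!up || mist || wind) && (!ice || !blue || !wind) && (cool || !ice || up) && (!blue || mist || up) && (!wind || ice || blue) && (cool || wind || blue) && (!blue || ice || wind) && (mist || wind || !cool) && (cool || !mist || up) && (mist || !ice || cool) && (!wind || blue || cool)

Suppose cool = true.
Suppose blue = true.
From the singleton clause (!wind), wind = false.
From the singleton clause (!up), up = false.
From the singleton clause (ice), ice = true.
From the singleton clause (mist), mist = true.
This assignment satisfies each clause.

ice: true,  mist: true,  cool: true,  wind: false,  blue: true,  up: false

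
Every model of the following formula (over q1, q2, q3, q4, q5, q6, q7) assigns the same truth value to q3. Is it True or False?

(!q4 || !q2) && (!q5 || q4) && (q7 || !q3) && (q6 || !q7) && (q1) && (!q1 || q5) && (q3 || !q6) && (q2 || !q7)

False

Suppose q3 = true.
The clause (q7) is unit, so q7 = true.
The clause (q6) is unit, so q6 = true.
The clause (q1) is unit, so q1 = true.
The clause (q5) is unit, so q5 = true.
The clause (q4) is unit, so q4 = true.
The clause (!q2) is unit, so q2 = false.
Now (q2) is unsatisfied and unit — conflict.
So every satisfying assignment has q3 = False.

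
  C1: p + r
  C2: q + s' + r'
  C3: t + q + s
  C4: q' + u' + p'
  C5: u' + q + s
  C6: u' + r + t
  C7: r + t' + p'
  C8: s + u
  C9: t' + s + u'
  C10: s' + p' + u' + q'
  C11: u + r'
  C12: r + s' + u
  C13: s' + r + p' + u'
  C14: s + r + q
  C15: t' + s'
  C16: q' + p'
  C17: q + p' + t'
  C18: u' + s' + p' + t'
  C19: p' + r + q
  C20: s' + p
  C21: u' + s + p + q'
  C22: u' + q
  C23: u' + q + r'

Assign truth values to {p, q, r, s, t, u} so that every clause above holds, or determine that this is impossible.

UNSATISFIABLE

Suppose p = 1.
From the singleton clause (q'), q = 0.
From the singleton clause (t'), t = 0.
From the singleton clause (s), s = 1.
From the singleton clause (r'), r = 0.
Now (r) is unsatisfied and unit — conflict.
Undo p and try p = 0.
From the singleton clause (r), r = 1.
From the singleton clause (u), u = 1.
From the singleton clause (s'), s = 0.
From the singleton clause (q), q = 1.
Now (q') is unsatisfied and unit — conflict.
Both values of p lead to a conflict.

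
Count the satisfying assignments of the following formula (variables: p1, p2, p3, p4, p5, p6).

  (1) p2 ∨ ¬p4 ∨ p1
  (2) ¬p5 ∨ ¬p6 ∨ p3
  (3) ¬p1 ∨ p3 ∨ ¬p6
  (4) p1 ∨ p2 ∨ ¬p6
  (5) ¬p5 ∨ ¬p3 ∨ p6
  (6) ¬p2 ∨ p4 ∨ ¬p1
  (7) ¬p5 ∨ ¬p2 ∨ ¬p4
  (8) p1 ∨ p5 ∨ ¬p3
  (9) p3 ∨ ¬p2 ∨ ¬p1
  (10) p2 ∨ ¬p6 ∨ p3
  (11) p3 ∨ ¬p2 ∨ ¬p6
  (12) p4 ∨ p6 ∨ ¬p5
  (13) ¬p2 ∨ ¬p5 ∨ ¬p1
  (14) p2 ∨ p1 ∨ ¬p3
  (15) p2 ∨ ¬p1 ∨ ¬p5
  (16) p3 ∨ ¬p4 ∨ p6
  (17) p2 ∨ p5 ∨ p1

There are 2^6 = 64 truth assignments over (p1, p2, p3, p4, p5, p6).
Split on p5. With p5 = True, the clauses containing p5 are satisfied and ¬p5 drops from the rest; 1 of the 2^5 = 32 assignments to the other variables satisfy what remains.
With p5 = False, by the same count on the reduced clause set, 8 assignments work.
(One model: p1=F, p2=T, p3=F, p4=F, p5=F, p6=F.)
Total: 1 + 8 = 9.

9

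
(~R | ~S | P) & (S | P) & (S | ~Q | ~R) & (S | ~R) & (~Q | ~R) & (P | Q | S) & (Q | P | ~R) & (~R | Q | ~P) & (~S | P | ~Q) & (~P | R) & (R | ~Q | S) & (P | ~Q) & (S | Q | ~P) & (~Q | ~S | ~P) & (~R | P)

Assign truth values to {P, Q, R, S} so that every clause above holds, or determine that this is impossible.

P: 0,  Q: 0,  R: 0,  S: 1

Try S = 1.
Try R = 0.
(~P) alone gives P = 0.
(~Q) alone gives Q = 0.
All clauses are satisfied.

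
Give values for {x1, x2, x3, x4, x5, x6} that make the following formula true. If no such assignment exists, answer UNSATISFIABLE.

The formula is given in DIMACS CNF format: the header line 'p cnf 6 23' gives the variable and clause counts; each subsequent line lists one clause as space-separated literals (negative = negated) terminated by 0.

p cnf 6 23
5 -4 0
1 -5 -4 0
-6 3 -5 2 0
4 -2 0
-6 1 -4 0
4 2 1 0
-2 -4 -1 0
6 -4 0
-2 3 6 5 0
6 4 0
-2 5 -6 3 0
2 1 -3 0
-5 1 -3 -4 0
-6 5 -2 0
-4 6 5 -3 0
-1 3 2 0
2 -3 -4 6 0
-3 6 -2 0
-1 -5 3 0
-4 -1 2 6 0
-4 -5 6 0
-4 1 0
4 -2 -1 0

Branch on x5: set x5 = False.
From the singleton clause (¬x4), x4 = False.
From the singleton clause (¬x2), x2 = False.
From the singleton clause (x1), x1 = True.
From the singleton clause (x6), x6 = True.
From the singleton clause (x3), x3 = True.
Every clause now holds.

x1 ↦ True; x2 ↦ False; x3 ↦ True; x4 ↦ False; x5 ↦ False; x6 ↦ True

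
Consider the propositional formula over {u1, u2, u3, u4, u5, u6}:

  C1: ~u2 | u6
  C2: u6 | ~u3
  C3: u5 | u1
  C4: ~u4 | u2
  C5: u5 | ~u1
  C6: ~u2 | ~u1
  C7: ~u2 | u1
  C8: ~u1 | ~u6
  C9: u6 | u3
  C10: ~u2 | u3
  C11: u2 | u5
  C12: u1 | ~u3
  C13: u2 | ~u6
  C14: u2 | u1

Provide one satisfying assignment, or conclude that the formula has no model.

UNSATISFIABLE

Try u2 = 0.
From the singleton clause (~u4), u4 = 0.
From the singleton clause (u5), u5 = 1.
From the singleton clause (~u6), u6 = 0.
From the singleton clause (~u3), u3 = 0.
That conflicts with the unit clause (u3).
So u2 must be the other value — set u2 = 1.
From the singleton clause (u6), u6 = 1.
From the singleton clause (~u1), u1 = 0.
That conflicts with the unit clause (u1).
Either choice for u2 ends in contradiction.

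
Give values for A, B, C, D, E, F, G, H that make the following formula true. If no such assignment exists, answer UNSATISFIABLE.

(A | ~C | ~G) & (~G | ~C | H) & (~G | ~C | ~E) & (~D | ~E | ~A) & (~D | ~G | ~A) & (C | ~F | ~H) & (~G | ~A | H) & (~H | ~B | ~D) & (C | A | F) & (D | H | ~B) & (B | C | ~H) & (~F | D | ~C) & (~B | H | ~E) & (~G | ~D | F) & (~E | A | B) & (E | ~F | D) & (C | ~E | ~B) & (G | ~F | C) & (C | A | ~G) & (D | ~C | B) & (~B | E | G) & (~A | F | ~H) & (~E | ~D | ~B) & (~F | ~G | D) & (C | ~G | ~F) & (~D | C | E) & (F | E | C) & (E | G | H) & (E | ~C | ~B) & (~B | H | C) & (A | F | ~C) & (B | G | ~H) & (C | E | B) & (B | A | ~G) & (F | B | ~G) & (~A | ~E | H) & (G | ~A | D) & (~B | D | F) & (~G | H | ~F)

UNSATISFIABLE

Try A = 1.
Try D = 0.
(G) alone gives G = 1.
(H) alone gives H = 1.
(F) alone gives F = 1.
But (~F) is also a unit clause — contradiction.
That branch fails; take D = 1 instead.
(~E) alone gives E = 0.
(~G) alone gives G = 0.
(~B) alone gives B = 0.
(C) alone gives C = 1.
(H) alone gives H = 1.
But (~H) is also a unit clause — contradiction.
Both values of D lead to a conflict.
That branch fails; take A = 0 instead.
Try C = 0.
(F) alone gives F = 1.
(~H) alone gives H = 0.
(G) alone gives G = 1.
But (~G) is also a unit clause — contradiction.
That branch fails; take C = 1 instead.
(~G) alone gives G = 0.
(F) alone gives F = 1.
(D) alone gives D = 1.
Try H = 0.
(E) alone gives E = 1.
(~B) alone gives B = 0.
But (B) is also a unit clause — contradiction.
That branch fails; take H = 1 instead.
(~B) alone gives B = 0.
But (B) is also a unit clause — contradiction.
Both values of H lead to a conflict.
Both values of C lead to a conflict.
Both values of A lead to a conflict.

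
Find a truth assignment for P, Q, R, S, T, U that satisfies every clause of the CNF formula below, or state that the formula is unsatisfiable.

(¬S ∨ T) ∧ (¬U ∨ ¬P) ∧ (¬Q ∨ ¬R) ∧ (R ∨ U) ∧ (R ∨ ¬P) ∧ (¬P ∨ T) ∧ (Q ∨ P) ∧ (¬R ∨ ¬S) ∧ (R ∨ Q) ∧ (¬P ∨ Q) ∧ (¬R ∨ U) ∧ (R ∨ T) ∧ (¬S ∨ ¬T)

Try S = False.
Try U = True.
Unit clause (¬P) forces P = False.
Unit clause (Q) forces Q = True.
Unit clause (¬R) forces R = False.
Unit clause (T) forces T = True.
All clauses are satisfied.

P=False; Q=True; R=False; S=False; T=True; U=True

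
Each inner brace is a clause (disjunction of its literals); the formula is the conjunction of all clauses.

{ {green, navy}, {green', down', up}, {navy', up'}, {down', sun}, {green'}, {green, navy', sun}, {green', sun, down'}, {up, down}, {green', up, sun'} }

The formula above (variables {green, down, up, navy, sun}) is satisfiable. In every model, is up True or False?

Suppose up = 1.
(navy') alone gives navy = 0.
(green) alone gives green = 1.
Now (green') is unsatisfied and unit — conflict.
So every satisfying assignment has up = False.

False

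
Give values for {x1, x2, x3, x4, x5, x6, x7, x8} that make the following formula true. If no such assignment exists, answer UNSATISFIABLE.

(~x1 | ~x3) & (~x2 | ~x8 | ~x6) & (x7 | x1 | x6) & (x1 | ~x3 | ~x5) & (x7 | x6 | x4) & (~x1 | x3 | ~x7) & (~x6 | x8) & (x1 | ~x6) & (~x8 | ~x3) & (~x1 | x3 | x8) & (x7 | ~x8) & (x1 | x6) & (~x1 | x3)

Suppose x1 = 0.
The clause (~x6) is unit, so x6 = 0.
Now (x6) is unsatisfied and unit — conflict.
That branch fails; take x1 = 1 instead.
The clause (~x3) is unit, so x3 = 0.
Now (x3) is unsatisfied and unit — conflict.
Either choice for x1 ends in contradiction.

UNSATISFIABLE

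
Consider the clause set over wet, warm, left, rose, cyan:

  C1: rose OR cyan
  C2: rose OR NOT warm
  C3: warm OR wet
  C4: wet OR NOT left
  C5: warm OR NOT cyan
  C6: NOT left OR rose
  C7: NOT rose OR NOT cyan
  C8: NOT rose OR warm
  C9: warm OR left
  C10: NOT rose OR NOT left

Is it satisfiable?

Yes

Suppose rose = true.
From the singleton clause (NOT cyan), cyan = false.
From the singleton clause (warm), warm = true.
From the singleton clause (NOT left), left = false.
No clause remains; wet is free.
A satisfying assignment: wet=false, warm=true, left=false, rose=true, cyan=false.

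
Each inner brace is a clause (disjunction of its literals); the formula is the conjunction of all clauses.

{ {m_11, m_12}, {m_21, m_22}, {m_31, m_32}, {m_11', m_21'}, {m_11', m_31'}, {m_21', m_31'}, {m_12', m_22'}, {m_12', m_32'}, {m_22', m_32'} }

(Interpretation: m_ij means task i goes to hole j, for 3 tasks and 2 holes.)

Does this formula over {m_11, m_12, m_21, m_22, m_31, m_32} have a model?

Unsatisfiable

Branch on m_11: set m_11 = 1.
From the singleton clause (m_21'), m_21 = 0.
From the singleton clause (m_22), m_22 = 1.
From the singleton clause (m_31'), m_31 = 0.
From the singleton clause (m_32), m_32 = 1.
Now (m_32') is unsatisfied and unit — conflict.
Undo m_11 and try m_11 = 0.
From the singleton clause (m_12), m_12 = 1.
From the singleton clause (m_22'), m_22 = 0.
From the singleton clause (m_21), m_21 = 1.
From the singleton clause (m_31'), m_31 = 0.
From the singleton clause (m_32), m_32 = 1.
Now (m_32') is unsatisfied and unit — conflict.
Neither m_11 = 1 nor m_11 = 0 works.
No assignment satisfies every clause.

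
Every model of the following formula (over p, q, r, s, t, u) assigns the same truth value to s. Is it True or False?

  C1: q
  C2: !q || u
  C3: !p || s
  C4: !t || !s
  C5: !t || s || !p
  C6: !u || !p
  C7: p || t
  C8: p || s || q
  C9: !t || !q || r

Suppose s = true.
(q) alone gives q = true.
(u) alone gives u = true.
(!t) alone gives t = false.
(!p) alone gives p = false.
That conflicts with the unit clause (p).
So every satisfying assignment has s = False.

False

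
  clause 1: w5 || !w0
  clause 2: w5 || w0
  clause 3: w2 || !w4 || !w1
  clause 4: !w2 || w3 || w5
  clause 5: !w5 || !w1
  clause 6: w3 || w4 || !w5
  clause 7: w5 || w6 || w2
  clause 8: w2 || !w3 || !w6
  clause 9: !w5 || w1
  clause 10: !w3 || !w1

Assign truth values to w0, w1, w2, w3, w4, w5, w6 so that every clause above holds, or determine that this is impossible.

Case w5 = true:
From the singleton clause (!w1), w1 = false.
Now (w1) is unsatisfied and unit — conflict.
Backtrack on w5: now try w5 = false.
From the singleton clause (!w0), w0 = false.
Now (w0) is unsatisfied and unit — conflict.
Either choice for w5 ends in contradiction.

UNSATISFIABLE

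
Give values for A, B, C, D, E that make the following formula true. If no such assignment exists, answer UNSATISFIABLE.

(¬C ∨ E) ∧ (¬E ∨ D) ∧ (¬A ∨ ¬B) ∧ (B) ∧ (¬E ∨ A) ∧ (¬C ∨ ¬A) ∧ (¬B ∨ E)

UNSATISFIABLE

From the singleton clause (B), B = True.
From the singleton clause (¬A), A = False.
From the singleton clause (¬E), E = False.
But (E) is also a unit clause — contradiction.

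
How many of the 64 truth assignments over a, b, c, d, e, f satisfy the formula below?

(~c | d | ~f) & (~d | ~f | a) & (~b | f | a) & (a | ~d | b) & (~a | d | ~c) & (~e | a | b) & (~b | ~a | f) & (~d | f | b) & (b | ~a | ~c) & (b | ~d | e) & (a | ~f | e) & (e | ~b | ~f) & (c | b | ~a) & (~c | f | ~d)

6

There are 2^6 = 64 truth assignments over (a, b, c, d, e, f).
Split on f. With f = 1, the clauses containing f are satisfied and ~f drops from the rest; 4 of the 2^5 = 32 assignments to the other variables satisfy what remains.
With f = 0, by the same count on the reduced clause set, 2 assignments work.
(One model: a=F, b=F, c=F, d=F, e=F, f=F.)
Total: 4 + 2 = 6.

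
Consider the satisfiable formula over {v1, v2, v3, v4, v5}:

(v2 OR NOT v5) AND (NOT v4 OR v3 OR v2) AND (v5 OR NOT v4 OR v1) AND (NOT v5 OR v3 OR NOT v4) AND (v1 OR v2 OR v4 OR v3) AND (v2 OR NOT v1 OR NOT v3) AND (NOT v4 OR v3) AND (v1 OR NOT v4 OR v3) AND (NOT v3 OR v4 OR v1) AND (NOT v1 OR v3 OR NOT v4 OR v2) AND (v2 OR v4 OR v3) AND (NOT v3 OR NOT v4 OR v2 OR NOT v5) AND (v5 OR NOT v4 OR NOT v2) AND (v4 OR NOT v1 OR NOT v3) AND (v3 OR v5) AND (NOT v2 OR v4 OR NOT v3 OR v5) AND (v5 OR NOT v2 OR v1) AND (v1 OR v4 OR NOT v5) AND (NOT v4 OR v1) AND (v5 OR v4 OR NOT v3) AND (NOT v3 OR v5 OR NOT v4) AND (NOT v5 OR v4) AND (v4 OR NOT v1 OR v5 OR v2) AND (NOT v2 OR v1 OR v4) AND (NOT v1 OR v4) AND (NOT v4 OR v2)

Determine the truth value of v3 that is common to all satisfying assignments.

Suppose v3 = false.
From the singleton clause (NOT v4), v4 = false.
From the singleton clause (v2), v2 = true.
From the singleton clause (v5), v5 = true.
But (NOT v5) is also a unit clause — contradiction.
So every satisfying assignment has v3 = True.

True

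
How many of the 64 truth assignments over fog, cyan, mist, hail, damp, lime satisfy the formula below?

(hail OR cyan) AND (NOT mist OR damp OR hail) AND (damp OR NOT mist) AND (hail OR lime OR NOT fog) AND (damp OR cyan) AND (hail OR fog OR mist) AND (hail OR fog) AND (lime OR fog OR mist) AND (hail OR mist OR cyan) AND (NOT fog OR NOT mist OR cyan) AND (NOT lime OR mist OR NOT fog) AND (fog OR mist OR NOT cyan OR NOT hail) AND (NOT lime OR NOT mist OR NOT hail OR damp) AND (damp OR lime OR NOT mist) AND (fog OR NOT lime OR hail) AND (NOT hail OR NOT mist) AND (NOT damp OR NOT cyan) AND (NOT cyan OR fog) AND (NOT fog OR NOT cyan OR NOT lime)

There are 2^6 = 64 truth assignments over (fog, cyan, mist, hail, damp, lime).
Split on lime. With lime = true, the clauses containing lime are satisfied and NOT lime drops from the rest; 1 of the 2^5 = 32 assignments to the other variables satisfy what remains.
With lime = false, by the same count on the reduced clause set, 2 assignments work.
Total: 1 + 2 = 3.

3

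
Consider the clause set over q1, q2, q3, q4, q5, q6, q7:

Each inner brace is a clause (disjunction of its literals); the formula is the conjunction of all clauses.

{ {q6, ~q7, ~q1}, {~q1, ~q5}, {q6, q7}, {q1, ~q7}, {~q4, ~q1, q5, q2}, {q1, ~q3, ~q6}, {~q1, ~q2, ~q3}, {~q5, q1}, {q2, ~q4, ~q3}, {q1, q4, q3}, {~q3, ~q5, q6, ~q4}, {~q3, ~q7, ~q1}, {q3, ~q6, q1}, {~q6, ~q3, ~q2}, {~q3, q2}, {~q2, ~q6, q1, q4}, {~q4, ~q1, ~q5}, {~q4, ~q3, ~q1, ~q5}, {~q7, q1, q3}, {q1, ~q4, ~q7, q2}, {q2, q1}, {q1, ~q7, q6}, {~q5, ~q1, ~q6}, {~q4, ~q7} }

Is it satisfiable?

Suppose q1 = 1.
Unit clause (~q5) forces q5 = 0.
Suppose q6 = 1.
Suppose q4 = 0.
Suppose q2 = 0.
Unit clause (~q3) forces q3 = 0.
Every clause is now satisfied; q7 is unconstrained.
A satisfying assignment: q1=1, q2=0, q3=0, q4=0, q5=0, q6=1, q7=0.

Yes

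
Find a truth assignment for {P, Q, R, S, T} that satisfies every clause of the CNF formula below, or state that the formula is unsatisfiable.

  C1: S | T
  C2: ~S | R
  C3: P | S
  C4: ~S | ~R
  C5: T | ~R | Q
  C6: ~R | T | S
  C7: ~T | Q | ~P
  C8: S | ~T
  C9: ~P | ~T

UNSATISFIABLE

Suppose S = 1.
Unit clause (R) forces R = 1.
Now (~R) is unsatisfied and unit — conflict.
Undo S and try S = 0.
Unit clause (T) forces T = 1.
Now (~T) is unsatisfied and unit — conflict.
Both values of S lead to a conflict.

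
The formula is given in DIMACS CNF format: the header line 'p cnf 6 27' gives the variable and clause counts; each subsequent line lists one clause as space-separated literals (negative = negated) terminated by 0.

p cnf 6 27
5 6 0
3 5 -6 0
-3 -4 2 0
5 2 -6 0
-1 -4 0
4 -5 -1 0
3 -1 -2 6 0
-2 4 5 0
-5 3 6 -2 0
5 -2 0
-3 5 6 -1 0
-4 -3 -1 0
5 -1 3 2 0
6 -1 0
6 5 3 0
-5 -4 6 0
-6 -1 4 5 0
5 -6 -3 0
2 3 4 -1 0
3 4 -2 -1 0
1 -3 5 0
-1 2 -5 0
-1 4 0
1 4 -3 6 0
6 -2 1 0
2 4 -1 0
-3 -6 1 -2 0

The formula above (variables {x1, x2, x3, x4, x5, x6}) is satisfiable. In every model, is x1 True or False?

Suppose x1 = True.
The clause (¬x4) is unit, so x4 = False.
That conflicts with the unit clause (x4).
So every satisfying assignment has x1 = False.

False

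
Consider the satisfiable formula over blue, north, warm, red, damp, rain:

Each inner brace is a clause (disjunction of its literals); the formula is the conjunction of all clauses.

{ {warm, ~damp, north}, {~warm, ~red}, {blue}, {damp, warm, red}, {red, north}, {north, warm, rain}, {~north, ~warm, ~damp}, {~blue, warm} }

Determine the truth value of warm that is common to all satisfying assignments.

True

Suppose warm = 0.
Unit clause (blue) forces blue = 1.
But (~blue) is also a unit clause — contradiction.
So every satisfying assignment has warm = True.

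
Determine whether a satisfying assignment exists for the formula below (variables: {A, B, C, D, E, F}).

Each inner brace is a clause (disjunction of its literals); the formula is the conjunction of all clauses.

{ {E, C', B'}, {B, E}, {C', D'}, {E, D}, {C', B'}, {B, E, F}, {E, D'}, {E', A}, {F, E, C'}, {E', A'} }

No, unsatisfiable

Suppose B = 1.
Unit clause (C') forces C = 0.
Suppose E = 1.
Unit clause (A) forces A = 1.
That conflicts with the unit clause (A').
Undo E and try E = 0.
Unit clause (D) forces D = 1.
That conflicts with the unit clause (D').
Neither E = 1 nor E = 0 works.
Undo B and try B = 0.
Unit clause (E) forces E = 1.
Unit clause (A) forces A = 1.
That conflicts with the unit clause (A').
Neither B = 1 nor B = 0 works.
No assignment satisfies every clause.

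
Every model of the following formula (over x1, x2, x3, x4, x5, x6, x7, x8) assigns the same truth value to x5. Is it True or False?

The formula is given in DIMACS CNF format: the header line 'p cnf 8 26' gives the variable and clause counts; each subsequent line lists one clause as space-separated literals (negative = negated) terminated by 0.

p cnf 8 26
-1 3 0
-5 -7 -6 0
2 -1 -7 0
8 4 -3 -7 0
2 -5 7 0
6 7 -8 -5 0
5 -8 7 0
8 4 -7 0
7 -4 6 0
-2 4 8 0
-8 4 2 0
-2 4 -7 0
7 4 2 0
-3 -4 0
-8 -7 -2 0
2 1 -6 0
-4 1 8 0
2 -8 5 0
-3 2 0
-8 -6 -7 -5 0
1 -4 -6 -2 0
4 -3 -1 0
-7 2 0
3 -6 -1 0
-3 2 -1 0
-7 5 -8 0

True

Suppose x5 = False.
Suppose x1 = False.
Suppose x8 = False.
The clause (¬x4) is unit, so x4 = False.
The clause (¬x7) is unit, so x7 = False.
The clause (¬x2) is unit, so x2 = False.
That conflicts with the unit clause (x2).
So x8 must be the other value — set x8 = True.
The clause (x7) is unit, so x7 = True.
That conflicts with the unit clause (¬x7).
Either choice for x8 ends in contradiction.
So x1 must be the other value — set x1 = True.
The clause (x3) is unit, so x3 = True.
The clause (¬x4) is unit, so x4 = False.
That conflicts with the unit clause (x4).
Either choice for x1 ends in contradiction.
So every satisfying assignment has x5 = True.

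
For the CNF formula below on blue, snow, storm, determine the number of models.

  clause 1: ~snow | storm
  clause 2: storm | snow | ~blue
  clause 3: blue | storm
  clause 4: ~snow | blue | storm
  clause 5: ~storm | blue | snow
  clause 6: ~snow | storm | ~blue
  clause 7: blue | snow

There are 2^3 = 8 truth assignments over (blue, snow, storm).
Check each against the 7 clauses (columns in the order blue, snow, storm):
  F F F  ✗ fails (blue | storm)
  F F T  ✗ fails (~storm | blue | snow)
  F T F  ✗ fails (~snow | storm)
  F T T  ✓ satisfies all
  T F F  ✗ fails (storm | snow | ~blue)
  T F T  ✓ satisfies all
  T T F  ✗ fails (~snow | storm)
  T T T  ✓ satisfies all
3 of the 8 rows are models.

3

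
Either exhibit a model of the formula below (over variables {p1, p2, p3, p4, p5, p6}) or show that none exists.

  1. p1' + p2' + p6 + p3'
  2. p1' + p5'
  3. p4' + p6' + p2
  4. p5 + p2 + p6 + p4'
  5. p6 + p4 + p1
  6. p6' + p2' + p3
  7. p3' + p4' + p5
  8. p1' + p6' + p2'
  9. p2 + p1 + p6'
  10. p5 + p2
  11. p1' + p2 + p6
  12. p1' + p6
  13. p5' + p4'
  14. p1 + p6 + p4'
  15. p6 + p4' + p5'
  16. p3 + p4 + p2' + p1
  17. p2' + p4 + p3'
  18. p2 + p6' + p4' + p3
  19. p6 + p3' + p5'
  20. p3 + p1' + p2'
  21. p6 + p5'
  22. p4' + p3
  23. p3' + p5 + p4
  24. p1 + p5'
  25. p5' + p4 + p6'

Branch on p1: set p1 = 0.
The clause (p5') is unit, so p5 = 0.
The clause (p2) is unit, so p2 = 1.
Branch on p6: set p6 = 1.
The clause (p3) is unit, so p3 = 1.
The clause (p4') is unit, so p4 = 0.
But (p4) is also a unit clause — contradiction.
Backtrack on p6: now try p6 = 0.
The clause (p4) is unit, so p4 = 1.
But (p4') is also a unit clause — contradiction.
Either choice for p6 ends in contradiction.
Backtrack on p1: now try p1 = 1.
The clause (p5') is unit, so p5 = 0.
The clause (p2) is unit, so p2 = 1.
The clause (p6') is unit, so p6 = 0.
But (p6) is also a unit clause — contradiction.
Either choice for p1 ends in contradiction.

UNSATISFIABLE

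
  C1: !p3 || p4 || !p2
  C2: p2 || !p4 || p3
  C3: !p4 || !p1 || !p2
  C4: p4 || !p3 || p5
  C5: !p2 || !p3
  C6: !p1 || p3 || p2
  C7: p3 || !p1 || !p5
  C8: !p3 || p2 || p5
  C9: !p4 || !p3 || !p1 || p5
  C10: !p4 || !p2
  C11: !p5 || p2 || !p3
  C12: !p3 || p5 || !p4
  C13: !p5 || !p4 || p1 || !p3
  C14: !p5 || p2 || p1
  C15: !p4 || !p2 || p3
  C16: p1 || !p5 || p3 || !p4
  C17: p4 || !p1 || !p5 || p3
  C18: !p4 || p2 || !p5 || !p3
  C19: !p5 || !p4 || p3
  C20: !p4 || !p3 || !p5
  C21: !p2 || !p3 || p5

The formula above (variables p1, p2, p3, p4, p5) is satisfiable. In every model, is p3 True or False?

False

Suppose p3 = true.
Unit clause (!p2) forces p2 = false.
Unit clause (p5) forces p5 = true.
Now (!p5) is unsatisfied and unit — conflict.
So every satisfying assignment has p3 = False.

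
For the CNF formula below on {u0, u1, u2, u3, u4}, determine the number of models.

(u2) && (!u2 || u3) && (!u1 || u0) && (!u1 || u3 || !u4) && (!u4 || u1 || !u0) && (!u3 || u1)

There are 2^5 = 32 truth assignments over (u0, u1, u2, u3, u4).
Split on u0. With u0 = true, the clauses containing u0 are satisfied and !u0 drops from the rest; 2 of the 2^4 = 16 assignments to the other variables satisfy what remains.
With u0 = false, by the same count on the reduced clause set, 0 assignments work.
(One model: u0=T, u1=T, u2=T, u3=T, u4=F.)
Total: 2 + 0 = 2.

2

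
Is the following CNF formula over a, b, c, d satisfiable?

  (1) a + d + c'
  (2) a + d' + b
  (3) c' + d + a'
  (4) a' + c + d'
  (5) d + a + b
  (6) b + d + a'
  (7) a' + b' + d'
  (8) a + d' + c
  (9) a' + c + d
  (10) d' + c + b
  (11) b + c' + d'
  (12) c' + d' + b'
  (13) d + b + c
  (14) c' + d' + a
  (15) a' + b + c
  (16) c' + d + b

Yes, satisfiable

Branch on a: set a = 0.
Branch on d: set d = 0.
(c') alone gives c = 0.
(b) alone gives b = 1.
All clauses are satisfied.
A satisfying assignment: a=0, b=1, c=0, d=0.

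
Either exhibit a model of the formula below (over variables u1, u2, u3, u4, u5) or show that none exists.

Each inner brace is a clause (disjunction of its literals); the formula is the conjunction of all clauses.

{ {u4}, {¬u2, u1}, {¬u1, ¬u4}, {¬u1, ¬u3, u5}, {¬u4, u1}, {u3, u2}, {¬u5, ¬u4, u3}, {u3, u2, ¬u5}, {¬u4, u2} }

Unit clause (u4) forces u4 = True.
Unit clause (¬u1) forces u1 = False.
But (u1) is also a unit clause — contradiction.

UNSATISFIABLE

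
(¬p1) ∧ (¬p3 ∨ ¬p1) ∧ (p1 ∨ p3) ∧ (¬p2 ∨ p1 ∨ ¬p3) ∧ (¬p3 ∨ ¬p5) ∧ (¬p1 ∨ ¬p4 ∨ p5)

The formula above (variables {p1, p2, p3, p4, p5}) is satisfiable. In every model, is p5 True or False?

False

Suppose p5 = True.
Unit clause (¬p1) forces p1 = False.
Unit clause (p3) forces p3 = True.
Now (¬p3) is unsatisfied and unit — conflict.
So every satisfying assignment has p5 = False.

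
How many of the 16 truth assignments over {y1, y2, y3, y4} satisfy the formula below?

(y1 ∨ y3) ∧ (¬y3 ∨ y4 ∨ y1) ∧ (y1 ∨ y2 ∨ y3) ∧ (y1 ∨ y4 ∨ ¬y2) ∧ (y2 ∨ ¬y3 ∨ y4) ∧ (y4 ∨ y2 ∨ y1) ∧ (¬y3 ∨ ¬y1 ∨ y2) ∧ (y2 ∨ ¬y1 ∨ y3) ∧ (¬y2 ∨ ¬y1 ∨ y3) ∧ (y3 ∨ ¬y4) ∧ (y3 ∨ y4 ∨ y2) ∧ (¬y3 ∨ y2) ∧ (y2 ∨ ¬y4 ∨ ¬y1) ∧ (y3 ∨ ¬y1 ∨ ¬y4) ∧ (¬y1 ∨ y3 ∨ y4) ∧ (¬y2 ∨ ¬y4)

There are 2^4 = 16 truth assignments over (y1, y2, y3, y4).
Check each against the 16 clauses (columns in the order y1, y2, y3, y4):
  F F F F  ✗ fails (y1 ∨ y3)
  F F F T  ✗ fails (y1 ∨ y3)
  F F T F  ✗ fails (¬y3 ∨ y4 ∨ y1)
  F F T T  ✗ fails (¬y3 ∨ y2)
  F T F F  ✗ fails (y1 ∨ y3)
  F T F T  ✗ fails (y1 ∨ y3)
  F T T F  ✗ fails (¬y3 ∨ y4 ∨ y1)
  F T T T  ✗ fails (¬y2 ∨ ¬y4)
  T F F F  ✗ fails (y2 ∨ ¬y1 ∨ y3)
  T F F T  ✗ fails (y2 ∨ ¬y1 ∨ y3)
  T F T F  ✗ fails (y2 ∨ ¬y3 ∨ y4)
  T F T T  ✗ fails (¬y3 ∨ ¬y1 ∨ y2)
  T T F F  ✗ fails (¬y2 ∨ ¬y1 ∨ y3)
  T T F T  ✗ fails (¬y2 ∨ ¬y1 ∨ y3)
  T T T F  ✓ satisfies all
  T T T T  ✗ fails (¬y2 ∨ ¬y4)
1 of the 16 rows is a model.

1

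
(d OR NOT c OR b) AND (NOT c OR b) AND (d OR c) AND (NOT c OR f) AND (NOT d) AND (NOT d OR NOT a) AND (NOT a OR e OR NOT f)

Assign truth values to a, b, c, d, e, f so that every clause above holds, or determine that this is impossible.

(NOT d) alone gives d = false.
(c) alone gives c = true.
(b) alone gives b = true.
(f) alone gives f = true.
Case a = true:
(e) alone gives e = true.
This assignment satisfies each clause.

a=true, b=true, c=true, d=false, e=true, f=true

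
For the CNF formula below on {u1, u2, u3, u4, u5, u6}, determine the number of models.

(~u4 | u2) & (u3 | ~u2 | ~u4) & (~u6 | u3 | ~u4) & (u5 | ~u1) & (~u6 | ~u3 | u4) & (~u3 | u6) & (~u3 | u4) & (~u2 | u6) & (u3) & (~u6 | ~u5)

There are 2^6 = 64 truth assignments over (u1, u2, u3, u4, u5, u6).
Split on u4. With u4 = 1, the clauses containing u4 are satisfied and ~u4 drops from the rest; 1 of the 2^5 = 32 assignments to the other variables satisfy what remains.
With u4 = 0, by the same count on the reduced clause set, 0 assignments work.
(One model: u1=F, u2=T, u3=T, u4=T, u5=F, u6=T.)
Total: 1 + 0 = 1.

1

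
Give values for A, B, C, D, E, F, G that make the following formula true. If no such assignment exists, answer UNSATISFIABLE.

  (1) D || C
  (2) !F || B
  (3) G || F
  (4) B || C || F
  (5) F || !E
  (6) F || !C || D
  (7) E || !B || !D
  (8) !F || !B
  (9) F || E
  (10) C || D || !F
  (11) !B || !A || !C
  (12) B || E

UNSATISFIABLE

Suppose D = true.
Suppose F = false.
From the singleton clause (G), G = true.
From the singleton clause (!E), E = false.
That conflicts with the unit clause (E).
Undo F and try F = true.
From the singleton clause (B), B = true.
That conflicts with the unit clause (!B).
Either choice for F ends in contradiction.
Undo D and try D = false.
From the singleton clause (C), C = true.
From the singleton clause (F), F = true.
From the singleton clause (B), B = true.
That conflicts with the unit clause (!B).
Either choice for D ends in contradiction.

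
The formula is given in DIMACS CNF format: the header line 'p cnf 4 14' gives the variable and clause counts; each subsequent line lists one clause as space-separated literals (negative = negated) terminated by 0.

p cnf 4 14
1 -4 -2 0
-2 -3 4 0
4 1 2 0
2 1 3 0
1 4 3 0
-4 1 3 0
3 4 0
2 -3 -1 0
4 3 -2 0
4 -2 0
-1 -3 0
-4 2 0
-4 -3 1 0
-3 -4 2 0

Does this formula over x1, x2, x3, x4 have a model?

Try x3 = False.
From the singleton clause (x4), x4 = True.
From the singleton clause (x1), x1 = True.
From the singleton clause (x2), x2 = True.
This assignment satisfies each clause.
A satisfying assignment: x1 ↦ True, x2 ↦ True, x3 ↦ False, x4 ↦ True.

Yes, satisfiable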